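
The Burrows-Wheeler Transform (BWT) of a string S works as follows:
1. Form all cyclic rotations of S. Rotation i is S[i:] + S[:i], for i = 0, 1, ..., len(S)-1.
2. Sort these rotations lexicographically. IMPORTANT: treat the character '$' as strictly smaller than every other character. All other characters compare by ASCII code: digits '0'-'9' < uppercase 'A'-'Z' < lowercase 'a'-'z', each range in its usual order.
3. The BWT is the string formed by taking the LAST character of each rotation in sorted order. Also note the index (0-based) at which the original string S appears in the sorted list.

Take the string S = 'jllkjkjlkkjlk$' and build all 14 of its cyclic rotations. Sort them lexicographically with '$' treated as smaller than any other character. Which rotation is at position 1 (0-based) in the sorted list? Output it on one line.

All 14 rotations (rotation i = S[i:]+S[:i]):
  rot[0] = jllkjkjlkkjlk$
  rot[1] = llkjkjlkkjlk$j
  rot[2] = lkjkjlkkjlk$jl
  rot[3] = kjkjlkkjlk$jll
  rot[4] = jkjlkkjlk$jllk
  rot[5] = kjlkkjlk$jllkj
  rot[6] = jlkkjlk$jllkjk
  rot[7] = lkkjlk$jllkjkj
  rot[8] = kkjlk$jllkjkjl
  rot[9] = kjlk$jllkjkjlk
  rot[10] = jlk$jllkjkjlkk
  rot[11] = lk$jllkjkjlkkj
  rot[12] = k$jllkjkjlkkjl
  rot[13] = $jllkjkjlkkjlk
Sorted (with $ < everything):
  sorted[0] = $jllkjkjlkkjlk
  sorted[1] = jkjlkkjlk$jllk
  sorted[2] = jlk$jllkjkjlkk
  sorted[3] = jlkkjlk$jllkjk
  sorted[4] = jllkjkjlkkjlk$
  sorted[5] = k$jllkjkjlkkjl
  sorted[6] = kjkjlkkjlk$jll
  sorted[7] = kjlk$jllkjkjlk
  sorted[8] = kjlkkjlk$jllkj
  sorted[9] = kkjlk$jllkjkjl
  sorted[10] = lk$jllkjkjlkkj
  sorted[11] = lkjkjlkkjlk$jl
  sorted[12] = lkkjlk$jllkjkj
  sorted[13] = llkjkjlkkjlk$j
sorted[1] = jkjlkkjlk$jllk

Answer: jkjlkkjlk$jllk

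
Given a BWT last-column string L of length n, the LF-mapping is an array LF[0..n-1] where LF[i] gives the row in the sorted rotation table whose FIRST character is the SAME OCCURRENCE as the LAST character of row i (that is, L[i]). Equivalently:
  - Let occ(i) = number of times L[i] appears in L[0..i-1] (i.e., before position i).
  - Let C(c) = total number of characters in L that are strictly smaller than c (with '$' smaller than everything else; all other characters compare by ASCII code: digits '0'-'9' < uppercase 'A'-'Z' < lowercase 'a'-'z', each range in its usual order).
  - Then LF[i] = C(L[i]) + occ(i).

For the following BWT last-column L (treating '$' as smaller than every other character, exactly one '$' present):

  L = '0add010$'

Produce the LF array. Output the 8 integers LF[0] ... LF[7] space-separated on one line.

Char counts: '$':1, '0':3, '1':1, 'a':1, 'd':2
C (first-col start): C('$')=0, C('0')=1, C('1')=4, C('a')=5, C('d')=6
L[0]='0': occ=0, LF[0]=C('0')+0=1+0=1
L[1]='a': occ=0, LF[1]=C('a')+0=5+0=5
L[2]='d': occ=0, LF[2]=C('d')+0=6+0=6
L[3]='d': occ=1, LF[3]=C('d')+1=6+1=7
L[4]='0': occ=1, LF[4]=C('0')+1=1+1=2
L[5]='1': occ=0, LF[5]=C('1')+0=4+0=4
L[6]='0': occ=2, LF[6]=C('0')+2=1+2=3
L[7]='$': occ=0, LF[7]=C('$')+0=0+0=0

Answer: 1 5 6 7 2 4 3 0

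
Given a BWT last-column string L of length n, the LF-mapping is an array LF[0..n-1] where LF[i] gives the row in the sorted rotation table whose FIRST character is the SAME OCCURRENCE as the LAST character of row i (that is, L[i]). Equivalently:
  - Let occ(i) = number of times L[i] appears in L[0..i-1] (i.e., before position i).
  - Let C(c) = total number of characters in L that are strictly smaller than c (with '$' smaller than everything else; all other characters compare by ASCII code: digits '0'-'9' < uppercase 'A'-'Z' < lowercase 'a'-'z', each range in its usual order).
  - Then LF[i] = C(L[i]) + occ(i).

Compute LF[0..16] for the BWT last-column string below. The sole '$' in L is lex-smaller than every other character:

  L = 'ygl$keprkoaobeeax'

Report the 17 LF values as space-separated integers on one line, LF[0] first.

Char counts: '$':1, 'a':2, 'b':1, 'e':3, 'g':1, 'k':2, 'l':1, 'o':2, 'p':1, 'r':1, 'x':1, 'y':1
C (first-col start): C('$')=0, C('a')=1, C('b')=3, C('e')=4, C('g')=7, C('k')=8, C('l')=10, C('o')=11, C('p')=13, C('r')=14, C('x')=15, C('y')=16
L[0]='y': occ=0, LF[0]=C('y')+0=16+0=16
L[1]='g': occ=0, LF[1]=C('g')+0=7+0=7
L[2]='l': occ=0, LF[2]=C('l')+0=10+0=10
L[3]='$': occ=0, LF[3]=C('$')+0=0+0=0
L[4]='k': occ=0, LF[4]=C('k')+0=8+0=8
L[5]='e': occ=0, LF[5]=C('e')+0=4+0=4
L[6]='p': occ=0, LF[6]=C('p')+0=13+0=13
L[7]='r': occ=0, LF[7]=C('r')+0=14+0=14
L[8]='k': occ=1, LF[8]=C('k')+1=8+1=9
L[9]='o': occ=0, LF[9]=C('o')+0=11+0=11
L[10]='a': occ=0, LF[10]=C('a')+0=1+0=1
L[11]='o': occ=1, LF[11]=C('o')+1=11+1=12
L[12]='b': occ=0, LF[12]=C('b')+0=3+0=3
L[13]='e': occ=1, LF[13]=C('e')+1=4+1=5
L[14]='e': occ=2, LF[14]=C('e')+2=4+2=6
L[15]='a': occ=1, LF[15]=C('a')+1=1+1=2
L[16]='x': occ=0, LF[16]=C('x')+0=15+0=15

Answer: 16 7 10 0 8 4 13 14 9 11 1 12 3 5 6 2 15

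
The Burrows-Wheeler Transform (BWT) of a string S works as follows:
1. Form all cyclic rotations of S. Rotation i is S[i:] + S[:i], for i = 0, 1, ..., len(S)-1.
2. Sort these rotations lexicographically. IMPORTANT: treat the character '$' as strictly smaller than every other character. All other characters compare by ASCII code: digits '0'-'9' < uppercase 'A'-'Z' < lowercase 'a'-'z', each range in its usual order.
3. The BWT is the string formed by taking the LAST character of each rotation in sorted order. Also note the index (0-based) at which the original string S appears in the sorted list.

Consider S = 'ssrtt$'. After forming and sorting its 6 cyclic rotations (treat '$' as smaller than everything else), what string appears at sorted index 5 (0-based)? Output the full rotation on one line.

Answer: tt$ssr

Derivation:
All 6 rotations (rotation i = S[i:]+S[:i]):
  rot[0] = ssrtt$
  rot[1] = srtt$s
  rot[2] = rtt$ss
  rot[3] = tt$ssr
  rot[4] = t$ssrt
  rot[5] = $ssrtt
Sorted (with $ < everything):
  sorted[0] = $ssrtt
  sorted[1] = rtt$ss
  sorted[2] = srtt$s
  sorted[3] = ssrtt$
  sorted[4] = t$ssrt
  sorted[5] = tt$ssr
sorted[5] = tt$ssr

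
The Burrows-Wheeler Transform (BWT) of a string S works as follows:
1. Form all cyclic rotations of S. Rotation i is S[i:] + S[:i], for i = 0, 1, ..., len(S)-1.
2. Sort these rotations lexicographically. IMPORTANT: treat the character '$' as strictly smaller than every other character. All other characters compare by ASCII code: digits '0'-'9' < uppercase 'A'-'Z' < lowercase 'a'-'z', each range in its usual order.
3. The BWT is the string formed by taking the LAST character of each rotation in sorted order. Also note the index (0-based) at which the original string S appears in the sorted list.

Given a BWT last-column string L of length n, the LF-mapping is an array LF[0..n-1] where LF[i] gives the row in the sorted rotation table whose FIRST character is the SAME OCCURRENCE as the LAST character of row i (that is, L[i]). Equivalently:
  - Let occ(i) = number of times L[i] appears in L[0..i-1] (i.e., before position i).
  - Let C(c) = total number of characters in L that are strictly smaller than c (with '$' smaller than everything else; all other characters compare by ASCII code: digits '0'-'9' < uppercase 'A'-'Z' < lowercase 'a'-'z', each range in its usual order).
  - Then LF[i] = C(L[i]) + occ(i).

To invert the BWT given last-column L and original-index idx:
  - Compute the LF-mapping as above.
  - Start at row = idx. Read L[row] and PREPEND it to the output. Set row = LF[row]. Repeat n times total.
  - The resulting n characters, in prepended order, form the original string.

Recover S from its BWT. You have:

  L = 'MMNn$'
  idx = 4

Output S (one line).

Answer: nNMM$

Derivation:
LF mapping: 1 2 3 4 0
Walk LF starting at row 4, prepending L[row]:
  step 1: row=4, L[4]='$', prepend. Next row=LF[4]=0
  step 2: row=0, L[0]='M', prepend. Next row=LF[0]=1
  step 3: row=1, L[1]='M', prepend. Next row=LF[1]=2
  step 4: row=2, L[2]='N', prepend. Next row=LF[2]=3
  step 5: row=3, L[3]='n', prepend. Next row=LF[3]=4
Reversed output: nNMM$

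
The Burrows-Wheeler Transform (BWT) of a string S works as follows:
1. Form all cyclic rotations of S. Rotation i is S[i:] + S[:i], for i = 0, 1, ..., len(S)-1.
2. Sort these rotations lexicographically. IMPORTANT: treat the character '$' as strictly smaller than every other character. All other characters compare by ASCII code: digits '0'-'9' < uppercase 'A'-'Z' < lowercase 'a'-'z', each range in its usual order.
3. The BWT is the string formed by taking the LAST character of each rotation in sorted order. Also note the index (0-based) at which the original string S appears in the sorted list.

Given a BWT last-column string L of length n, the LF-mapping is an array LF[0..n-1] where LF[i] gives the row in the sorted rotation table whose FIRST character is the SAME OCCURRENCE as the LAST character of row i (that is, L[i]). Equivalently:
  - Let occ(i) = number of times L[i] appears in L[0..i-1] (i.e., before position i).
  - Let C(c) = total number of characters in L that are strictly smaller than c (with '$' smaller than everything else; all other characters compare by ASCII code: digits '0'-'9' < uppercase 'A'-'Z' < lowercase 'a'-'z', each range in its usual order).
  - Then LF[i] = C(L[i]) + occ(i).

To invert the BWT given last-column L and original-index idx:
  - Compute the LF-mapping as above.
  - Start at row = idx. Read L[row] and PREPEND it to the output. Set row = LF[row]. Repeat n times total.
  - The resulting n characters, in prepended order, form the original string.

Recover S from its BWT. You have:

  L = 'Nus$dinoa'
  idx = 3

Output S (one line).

LF mapping: 1 8 7 0 3 4 5 6 2
Walk LF starting at row 3, prepending L[row]:
  step 1: row=3, L[3]='$', prepend. Next row=LF[3]=0
  step 2: row=0, L[0]='N', prepend. Next row=LF[0]=1
  step 3: row=1, L[1]='u', prepend. Next row=LF[1]=8
  step 4: row=8, L[8]='a', prepend. Next row=LF[8]=2
  step 5: row=2, L[2]='s', prepend. Next row=LF[2]=7
  step 6: row=7, L[7]='o', prepend. Next row=LF[7]=6
  step 7: row=6, L[6]='n', prepend. Next row=LF[6]=5
  step 8: row=5, L[5]='i', prepend. Next row=LF[5]=4
  step 9: row=4, L[4]='d', prepend. Next row=LF[4]=3
Reversed output: dinosauN$

Answer: dinosauN$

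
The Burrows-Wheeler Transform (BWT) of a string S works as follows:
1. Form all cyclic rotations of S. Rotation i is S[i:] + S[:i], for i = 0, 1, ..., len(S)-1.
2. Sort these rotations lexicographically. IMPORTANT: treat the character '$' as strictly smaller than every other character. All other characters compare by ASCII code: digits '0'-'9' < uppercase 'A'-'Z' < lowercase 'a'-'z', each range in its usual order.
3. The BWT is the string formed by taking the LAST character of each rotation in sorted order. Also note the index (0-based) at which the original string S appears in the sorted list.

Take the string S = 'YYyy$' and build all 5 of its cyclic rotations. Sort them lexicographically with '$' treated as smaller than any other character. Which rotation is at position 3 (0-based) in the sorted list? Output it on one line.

All 5 rotations (rotation i = S[i:]+S[:i]):
  rot[0] = YYyy$
  rot[1] = Yyy$Y
  rot[2] = yy$YY
  rot[3] = y$YYy
  rot[4] = $YYyy
Sorted (with $ < everything):
  sorted[0] = $YYyy
  sorted[1] = YYyy$
  sorted[2] = Yyy$Y
  sorted[3] = y$YYy
  sorted[4] = yy$YY
sorted[3] = y$YYy

Answer: y$YYy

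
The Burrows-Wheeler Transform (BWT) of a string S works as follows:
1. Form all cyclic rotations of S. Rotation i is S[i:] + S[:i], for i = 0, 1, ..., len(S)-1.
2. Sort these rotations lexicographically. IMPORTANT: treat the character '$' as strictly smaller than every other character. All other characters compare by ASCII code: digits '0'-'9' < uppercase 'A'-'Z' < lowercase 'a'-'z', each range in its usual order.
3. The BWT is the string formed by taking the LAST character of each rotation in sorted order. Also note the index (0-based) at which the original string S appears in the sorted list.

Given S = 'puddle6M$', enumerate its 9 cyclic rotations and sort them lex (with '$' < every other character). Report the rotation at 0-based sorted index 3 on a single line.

Answer: ddle6M$pu

Derivation:
All 9 rotations (rotation i = S[i:]+S[:i]):
  rot[0] = puddle6M$
  rot[1] = uddle6M$p
  rot[2] = ddle6M$pu
  rot[3] = dle6M$pud
  rot[4] = le6M$pudd
  rot[5] = e6M$puddl
  rot[6] = 6M$puddle
  rot[7] = M$puddle6
  rot[8] = $puddle6M
Sorted (with $ < everything):
  sorted[0] = $puddle6M
  sorted[1] = 6M$puddle
  sorted[2] = M$puddle6
  sorted[3] = ddle6M$pu
  sorted[4] = dle6M$pud
  sorted[5] = e6M$puddl
  sorted[6] = le6M$pudd
  sorted[7] = puddle6M$
  sorted[8] = uddle6M$p
sorted[3] = ddle6M$pu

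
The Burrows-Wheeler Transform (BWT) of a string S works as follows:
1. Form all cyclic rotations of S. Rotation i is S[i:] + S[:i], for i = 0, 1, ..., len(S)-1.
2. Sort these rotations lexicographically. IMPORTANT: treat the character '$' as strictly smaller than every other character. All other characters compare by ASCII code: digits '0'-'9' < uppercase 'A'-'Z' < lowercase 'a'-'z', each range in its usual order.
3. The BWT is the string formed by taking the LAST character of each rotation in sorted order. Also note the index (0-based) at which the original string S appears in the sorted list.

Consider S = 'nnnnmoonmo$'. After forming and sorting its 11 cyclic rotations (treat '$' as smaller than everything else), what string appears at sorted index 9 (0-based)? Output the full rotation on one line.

All 11 rotations (rotation i = S[i:]+S[:i]):
  rot[0] = nnnnmoonmo$
  rot[1] = nnnmoonmo$n
  rot[2] = nnmoonmo$nn
  rot[3] = nmoonmo$nnn
  rot[4] = moonmo$nnnn
  rot[5] = oonmo$nnnnm
  rot[6] = onmo$nnnnmo
  rot[7] = nmo$nnnnmoo
  rot[8] = mo$nnnnmoon
  rot[9] = o$nnnnmoonm
  rot[10] = $nnnnmoonmo
Sorted (with $ < everything):
  sorted[0] = $nnnnmoonmo
  sorted[1] = mo$nnnnmoon
  sorted[2] = moonmo$nnnn
  sorted[3] = nmo$nnnnmoo
  sorted[4] = nmoonmo$nnn
  sorted[5] = nnmoonmo$nn
  sorted[6] = nnnmoonmo$n
  sorted[7] = nnnnmoonmo$
  sorted[8] = o$nnnnmoonm
  sorted[9] = onmo$nnnnmo
  sorted[10] = oonmo$nnnnm
sorted[9] = onmo$nnnnmo

Answer: onmo$nnnnmo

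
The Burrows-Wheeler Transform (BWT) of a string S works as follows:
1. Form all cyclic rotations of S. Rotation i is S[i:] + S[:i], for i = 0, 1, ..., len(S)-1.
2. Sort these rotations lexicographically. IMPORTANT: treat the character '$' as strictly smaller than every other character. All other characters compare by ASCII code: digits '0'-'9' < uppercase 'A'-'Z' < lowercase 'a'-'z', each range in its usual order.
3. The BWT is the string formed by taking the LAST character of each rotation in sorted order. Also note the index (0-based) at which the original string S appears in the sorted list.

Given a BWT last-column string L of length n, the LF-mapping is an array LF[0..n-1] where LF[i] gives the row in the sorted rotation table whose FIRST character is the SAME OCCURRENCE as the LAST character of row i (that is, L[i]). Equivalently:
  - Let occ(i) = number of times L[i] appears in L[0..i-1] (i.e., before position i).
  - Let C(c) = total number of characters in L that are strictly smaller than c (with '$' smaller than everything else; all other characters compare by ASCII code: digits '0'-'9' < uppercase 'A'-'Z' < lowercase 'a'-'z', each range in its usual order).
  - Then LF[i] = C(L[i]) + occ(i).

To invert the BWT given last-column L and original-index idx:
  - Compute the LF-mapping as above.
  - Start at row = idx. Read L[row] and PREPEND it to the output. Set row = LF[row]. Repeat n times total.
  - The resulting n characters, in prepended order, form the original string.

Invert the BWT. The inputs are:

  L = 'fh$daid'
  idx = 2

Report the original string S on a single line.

LF mapping: 4 5 0 2 1 6 3
Walk LF starting at row 2, prepending L[row]:
  step 1: row=2, L[2]='$', prepend. Next row=LF[2]=0
  step 2: row=0, L[0]='f', prepend. Next row=LF[0]=4
  step 3: row=4, L[4]='a', prepend. Next row=LF[4]=1
  step 4: row=1, L[1]='h', prepend. Next row=LF[1]=5
  step 5: row=5, L[5]='i', prepend. Next row=LF[5]=6
  step 6: row=6, L[6]='d', prepend. Next row=LF[6]=3
  step 7: row=3, L[3]='d', prepend. Next row=LF[3]=2
Reversed output: ddihaf$

Answer: ddihaf$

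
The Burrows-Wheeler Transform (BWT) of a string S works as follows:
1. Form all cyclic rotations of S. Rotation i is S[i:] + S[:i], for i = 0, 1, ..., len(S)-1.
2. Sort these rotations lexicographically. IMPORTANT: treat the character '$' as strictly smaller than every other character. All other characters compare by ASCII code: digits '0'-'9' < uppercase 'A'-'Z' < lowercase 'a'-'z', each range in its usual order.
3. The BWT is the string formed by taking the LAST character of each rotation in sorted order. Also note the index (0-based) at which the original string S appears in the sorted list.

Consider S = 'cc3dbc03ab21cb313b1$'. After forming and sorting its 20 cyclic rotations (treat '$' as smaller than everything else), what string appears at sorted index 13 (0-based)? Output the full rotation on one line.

All 20 rotations (rotation i = S[i:]+S[:i]):
  rot[0] = cc3dbc03ab21cb313b1$
  rot[1] = c3dbc03ab21cb313b1$c
  rot[2] = 3dbc03ab21cb313b1$cc
  rot[3] = dbc03ab21cb313b1$cc3
  rot[4] = bc03ab21cb313b1$cc3d
  rot[5] = c03ab21cb313b1$cc3db
  rot[6] = 03ab21cb313b1$cc3dbc
  rot[7] = 3ab21cb313b1$cc3dbc0
  rot[8] = ab21cb313b1$cc3dbc03
  rot[9] = b21cb313b1$cc3dbc03a
  rot[10] = 21cb313b1$cc3dbc03ab
  rot[11] = 1cb313b1$cc3dbc03ab2
  rot[12] = cb313b1$cc3dbc03ab21
  rot[13] = b313b1$cc3dbc03ab21c
  rot[14] = 313b1$cc3dbc03ab21cb
  rot[15] = 13b1$cc3dbc03ab21cb3
  rot[16] = 3b1$cc3dbc03ab21cb31
  rot[17] = b1$cc3dbc03ab21cb313
  rot[18] = 1$cc3dbc03ab21cb313b
  rot[19] = $cc3dbc03ab21cb313b1
Sorted (with $ < everything):
  sorted[0] = $cc3dbc03ab21cb313b1
  sorted[1] = 03ab21cb313b1$cc3dbc
  sorted[2] = 1$cc3dbc03ab21cb313b
  sorted[3] = 13b1$cc3dbc03ab21cb3
  sorted[4] = 1cb313b1$cc3dbc03ab2
  sorted[5] = 21cb313b1$cc3dbc03ab
  sorted[6] = 313b1$cc3dbc03ab21cb
  sorted[7] = 3ab21cb313b1$cc3dbc0
  sorted[8] = 3b1$cc3dbc03ab21cb31
  sorted[9] = 3dbc03ab21cb313b1$cc
  sorted[10] = ab21cb313b1$cc3dbc03
  sorted[11] = b1$cc3dbc03ab21cb313
  sorted[12] = b21cb313b1$cc3dbc03a
  sorted[13] = b313b1$cc3dbc03ab21c
  sorted[14] = bc03ab21cb313b1$cc3d
  sorted[15] = c03ab21cb313b1$cc3db
  sorted[16] = c3dbc03ab21cb313b1$c
  sorted[17] = cb313b1$cc3dbc03ab21
  sorted[18] = cc3dbc03ab21cb313b1$
  sorted[19] = dbc03ab21cb313b1$cc3
sorted[13] = b313b1$cc3dbc03ab21c

Answer: b313b1$cc3dbc03ab21c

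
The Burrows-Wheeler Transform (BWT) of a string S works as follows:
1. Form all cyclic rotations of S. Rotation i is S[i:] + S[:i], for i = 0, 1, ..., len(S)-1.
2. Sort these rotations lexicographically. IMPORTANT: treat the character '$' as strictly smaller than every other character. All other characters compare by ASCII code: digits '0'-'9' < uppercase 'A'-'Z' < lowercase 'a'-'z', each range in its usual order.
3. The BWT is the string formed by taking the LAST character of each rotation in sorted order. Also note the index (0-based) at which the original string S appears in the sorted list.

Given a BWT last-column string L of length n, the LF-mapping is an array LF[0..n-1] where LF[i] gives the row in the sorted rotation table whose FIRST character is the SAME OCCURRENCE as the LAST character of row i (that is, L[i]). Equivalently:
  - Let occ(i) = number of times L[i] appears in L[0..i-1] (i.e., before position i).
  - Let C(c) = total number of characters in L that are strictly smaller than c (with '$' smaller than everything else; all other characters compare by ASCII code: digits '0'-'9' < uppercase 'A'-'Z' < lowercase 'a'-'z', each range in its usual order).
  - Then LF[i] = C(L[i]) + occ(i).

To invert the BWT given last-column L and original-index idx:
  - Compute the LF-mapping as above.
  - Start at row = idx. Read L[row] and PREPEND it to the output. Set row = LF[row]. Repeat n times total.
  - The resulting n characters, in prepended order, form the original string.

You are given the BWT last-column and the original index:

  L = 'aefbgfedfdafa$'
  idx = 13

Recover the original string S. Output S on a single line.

Answer: gbaffedfafdea$

Derivation:
LF mapping: 1 7 9 4 13 10 8 5 11 6 2 12 3 0
Walk LF starting at row 13, prepending L[row]:
  step 1: row=13, L[13]='$', prepend. Next row=LF[13]=0
  step 2: row=0, L[0]='a', prepend. Next row=LF[0]=1
  step 3: row=1, L[1]='e', prepend. Next row=LF[1]=7
  step 4: row=7, L[7]='d', prepend. Next row=LF[7]=5
  step 5: row=5, L[5]='f', prepend. Next row=LF[5]=10
  step 6: row=10, L[10]='a', prepend. Next row=LF[10]=2
  step 7: row=2, L[2]='f', prepend. Next row=LF[2]=9
  step 8: row=9, L[9]='d', prepend. Next row=LF[9]=6
  step 9: row=6, L[6]='e', prepend. Next row=LF[6]=8
  step 10: row=8, L[8]='f', prepend. Next row=LF[8]=11
  step 11: row=11, L[11]='f', prepend. Next row=LF[11]=12
  step 12: row=12, L[12]='a', prepend. Next row=LF[12]=3
  step 13: row=3, L[3]='b', prepend. Next row=LF[3]=4
  step 14: row=4, L[4]='g', prepend. Next row=LF[4]=13
Reversed output: gbaffedfafdea$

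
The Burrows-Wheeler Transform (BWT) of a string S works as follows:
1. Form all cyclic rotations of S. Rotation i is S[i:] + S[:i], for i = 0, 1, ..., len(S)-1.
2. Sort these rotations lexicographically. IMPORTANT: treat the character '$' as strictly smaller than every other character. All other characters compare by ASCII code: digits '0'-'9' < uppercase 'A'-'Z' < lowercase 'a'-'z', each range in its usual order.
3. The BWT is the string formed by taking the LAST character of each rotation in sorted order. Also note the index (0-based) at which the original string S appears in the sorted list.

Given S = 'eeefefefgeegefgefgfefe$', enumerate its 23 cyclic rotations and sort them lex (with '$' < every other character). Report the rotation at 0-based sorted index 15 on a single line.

Answer: fefgeegefgefgfefe$eeefe

Derivation:
All 23 rotations (rotation i = S[i:]+S[:i]):
  rot[0] = eeefefefgeegefgefgfefe$
  rot[1] = eefefefgeegefgefgfefe$e
  rot[2] = efefefgeegefgefgfefe$ee
  rot[3] = fefefgeegefgefgfefe$eee
  rot[4] = efefgeegefgefgfefe$eeef
  rot[5] = fefgeegefgefgfefe$eeefe
  rot[6] = efgeegefgefgfefe$eeefef
  rot[7] = fgeegefgefgfefe$eeefefe
  rot[8] = geegefgefgfefe$eeefefef
  rot[9] = eegefgefgfefe$eeefefefg
  rot[10] = egefgefgfefe$eeefefefge
  rot[11] = gefgefgfefe$eeefefefgee
  rot[12] = efgefgfefe$eeefefefgeeg
  rot[13] = fgefgfefe$eeefefefgeege
  rot[14] = gefgfefe$eeefefefgeegef
  rot[15] = efgfefe$eeefefefgeegefg
  rot[16] = fgfefe$eeefefefgeegefge
  rot[17] = gfefe$eeefefefgeegefgef
  rot[18] = fefe$eeefefefgeegefgefg
  rot[19] = efe$eeefefefgeegefgefgf
  rot[20] = fe$eeefefefgeegefgefgfe
  rot[21] = e$eeefefefgeegefgefgfef
  rot[22] = $eeefefefgeegefgefgfefe
Sorted (with $ < everything):
  sorted[0] = $eeefefefgeegefgefgfefe
  sorted[1] = e$eeefefefgeegefgefgfef
  sorted[2] = eeefefefgeegefgefgfefe$
  sorted[3] = eefefefgeegefgefgfefe$e
  sorted[4] = eegefgefgfefe$eeefefefg
  sorted[5] = efe$eeefefefgeegefgefgf
  sorted[6] = efefefgeegefgefgfefe$ee
  sorted[7] = efefgeegefgefgfefe$eeef
  sorted[8] = efgeegefgefgfefe$eeefef
  sorted[9] = efgefgfefe$eeefefefgeeg
  sorted[10] = efgfefe$eeefefefgeegefg
  sorted[11] = egefgefgfefe$eeefefefge
  sorted[12] = fe$eeefefefgeegefgefgfe
  sorted[13] = fefe$eeefefefgeegefgefg
  sorted[14] = fefefgeegefgefgfefe$eee
  sorted[15] = fefgeegefgefgfefe$eeefe
  sorted[16] = fgeegefgefgfefe$eeefefe
  sorted[17] = fgefgfefe$eeefefefgeege
  sorted[18] = fgfefe$eeefefefgeegefge
  sorted[19] = geegefgefgfefe$eeefefef
  sorted[20] = gefgefgfefe$eeefefefgee
  sorted[21] = gefgfefe$eeefefefgeegef
  sorted[22] = gfefe$eeefefefgeegefgef
sorted[15] = fefgeegefgefgfefe$eeefe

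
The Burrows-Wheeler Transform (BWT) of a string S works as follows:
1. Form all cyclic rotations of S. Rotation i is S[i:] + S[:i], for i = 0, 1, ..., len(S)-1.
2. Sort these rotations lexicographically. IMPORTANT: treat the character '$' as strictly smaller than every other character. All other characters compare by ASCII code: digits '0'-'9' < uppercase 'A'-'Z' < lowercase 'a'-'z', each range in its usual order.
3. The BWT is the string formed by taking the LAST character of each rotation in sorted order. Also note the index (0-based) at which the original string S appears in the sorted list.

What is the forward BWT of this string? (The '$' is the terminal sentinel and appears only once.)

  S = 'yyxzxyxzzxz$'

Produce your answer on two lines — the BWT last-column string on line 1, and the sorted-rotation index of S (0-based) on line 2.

Answer: zzzyyyx$xxzx
7

Derivation:
All 12 rotations (rotation i = S[i:]+S[:i]):
  rot[0] = yyxzxyxzzxz$
  rot[1] = yxzxyxzzxz$y
  rot[2] = xzxyxzzxz$yy
  rot[3] = zxyxzzxz$yyx
  rot[4] = xyxzzxz$yyxz
  rot[5] = yxzzxz$yyxzx
  rot[6] = xzzxz$yyxzxy
  rot[7] = zzxz$yyxzxyx
  rot[8] = zxz$yyxzxyxz
  rot[9] = xz$yyxzxyxzz
  rot[10] = z$yyxzxyxzzx
  rot[11] = $yyxzxyxzzxz
Sorted (with $ < everything):
  sorted[0] = $yyxzxyxzzxz  (last char: 'z')
  sorted[1] = xyxzzxz$yyxz  (last char: 'z')
  sorted[2] = xz$yyxzxyxzz  (last char: 'z')
  sorted[3] = xzxyxzzxz$yy  (last char: 'y')
  sorted[4] = xzzxz$yyxzxy  (last char: 'y')
  sorted[5] = yxzxyxzzxz$y  (last char: 'y')
  sorted[6] = yxzzxz$yyxzx  (last char: 'x')
  sorted[7] = yyxzxyxzzxz$  (last char: '$')
  sorted[8] = z$yyxzxyxzzx  (last char: 'x')
  sorted[9] = zxyxzzxz$yyx  (last char: 'x')
  sorted[10] = zxz$yyxzxyxz  (last char: 'z')
  sorted[11] = zzxz$yyxzxyx  (last char: 'x')
Last column: zzzyyyx$xxzx
Original string S is at sorted index 7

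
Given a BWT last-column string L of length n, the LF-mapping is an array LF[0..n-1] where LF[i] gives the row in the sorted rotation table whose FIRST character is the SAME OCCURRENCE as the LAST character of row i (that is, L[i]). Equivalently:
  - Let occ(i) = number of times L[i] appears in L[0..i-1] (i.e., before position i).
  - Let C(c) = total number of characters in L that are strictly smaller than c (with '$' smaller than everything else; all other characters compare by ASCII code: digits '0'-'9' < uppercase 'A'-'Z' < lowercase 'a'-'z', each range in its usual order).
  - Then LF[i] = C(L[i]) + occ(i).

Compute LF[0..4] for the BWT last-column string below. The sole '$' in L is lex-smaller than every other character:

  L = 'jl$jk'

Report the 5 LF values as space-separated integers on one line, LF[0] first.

Answer: 1 4 0 2 3

Derivation:
Char counts: '$':1, 'j':2, 'k':1, 'l':1
C (first-col start): C('$')=0, C('j')=1, C('k')=3, C('l')=4
L[0]='j': occ=0, LF[0]=C('j')+0=1+0=1
L[1]='l': occ=0, LF[1]=C('l')+0=4+0=4
L[2]='$': occ=0, LF[2]=C('$')+0=0+0=0
L[3]='j': occ=1, LF[3]=C('j')+1=1+1=2
L[4]='k': occ=0, LF[4]=C('k')+0=3+0=3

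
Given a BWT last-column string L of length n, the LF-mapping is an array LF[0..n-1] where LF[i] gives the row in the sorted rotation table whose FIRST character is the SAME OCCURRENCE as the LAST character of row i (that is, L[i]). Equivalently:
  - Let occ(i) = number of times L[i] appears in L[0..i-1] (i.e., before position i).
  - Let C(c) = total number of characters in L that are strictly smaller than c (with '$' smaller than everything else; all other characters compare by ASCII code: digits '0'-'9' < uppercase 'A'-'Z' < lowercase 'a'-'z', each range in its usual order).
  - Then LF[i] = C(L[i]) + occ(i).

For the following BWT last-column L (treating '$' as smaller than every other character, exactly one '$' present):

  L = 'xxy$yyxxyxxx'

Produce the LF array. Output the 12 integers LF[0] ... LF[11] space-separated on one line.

Char counts: '$':1, 'x':7, 'y':4
C (first-col start): C('$')=0, C('x')=1, C('y')=8
L[0]='x': occ=0, LF[0]=C('x')+0=1+0=1
L[1]='x': occ=1, LF[1]=C('x')+1=1+1=2
L[2]='y': occ=0, LF[2]=C('y')+0=8+0=8
L[3]='$': occ=0, LF[3]=C('$')+0=0+0=0
L[4]='y': occ=1, LF[4]=C('y')+1=8+1=9
L[5]='y': occ=2, LF[5]=C('y')+2=8+2=10
L[6]='x': occ=2, LF[6]=C('x')+2=1+2=3
L[7]='x': occ=3, LF[7]=C('x')+3=1+3=4
L[8]='y': occ=3, LF[8]=C('y')+3=8+3=11
L[9]='x': occ=4, LF[9]=C('x')+4=1+4=5
L[10]='x': occ=5, LF[10]=C('x')+5=1+5=6
L[11]='x': occ=6, LF[11]=C('x')+6=1+6=7

Answer: 1 2 8 0 9 10 3 4 11 5 6 7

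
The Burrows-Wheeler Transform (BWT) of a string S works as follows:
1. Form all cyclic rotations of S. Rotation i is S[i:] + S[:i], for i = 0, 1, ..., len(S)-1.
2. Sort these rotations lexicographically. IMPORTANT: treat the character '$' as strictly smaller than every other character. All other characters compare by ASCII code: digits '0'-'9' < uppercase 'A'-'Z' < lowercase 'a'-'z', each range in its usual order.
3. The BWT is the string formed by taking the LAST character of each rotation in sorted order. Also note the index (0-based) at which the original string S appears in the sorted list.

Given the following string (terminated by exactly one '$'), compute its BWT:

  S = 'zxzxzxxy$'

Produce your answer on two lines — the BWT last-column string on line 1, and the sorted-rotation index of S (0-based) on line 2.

All 9 rotations (rotation i = S[i:]+S[:i]):
  rot[0] = zxzxzxxy$
  rot[1] = xzxzxxy$z
  rot[2] = zxzxxy$zx
  rot[3] = xzxxy$zxz
  rot[4] = zxxy$zxzx
  rot[5] = xxy$zxzxz
  rot[6] = xy$zxzxzx
  rot[7] = y$zxzxzxx
  rot[8] = $zxzxzxxy
Sorted (with $ < everything):
  sorted[0] = $zxzxzxxy  (last char: 'y')
  sorted[1] = xxy$zxzxz  (last char: 'z')
  sorted[2] = xy$zxzxzx  (last char: 'x')
  sorted[3] = xzxxy$zxz  (last char: 'z')
  sorted[4] = xzxzxxy$z  (last char: 'z')
  sorted[5] = y$zxzxzxx  (last char: 'x')
  sorted[6] = zxxy$zxzx  (last char: 'x')
  sorted[7] = zxzxxy$zx  (last char: 'x')
  sorted[8] = zxzxzxxy$  (last char: '$')
Last column: yzxzzxxx$
Original string S is at sorted index 8

Answer: yzxzzxxx$
8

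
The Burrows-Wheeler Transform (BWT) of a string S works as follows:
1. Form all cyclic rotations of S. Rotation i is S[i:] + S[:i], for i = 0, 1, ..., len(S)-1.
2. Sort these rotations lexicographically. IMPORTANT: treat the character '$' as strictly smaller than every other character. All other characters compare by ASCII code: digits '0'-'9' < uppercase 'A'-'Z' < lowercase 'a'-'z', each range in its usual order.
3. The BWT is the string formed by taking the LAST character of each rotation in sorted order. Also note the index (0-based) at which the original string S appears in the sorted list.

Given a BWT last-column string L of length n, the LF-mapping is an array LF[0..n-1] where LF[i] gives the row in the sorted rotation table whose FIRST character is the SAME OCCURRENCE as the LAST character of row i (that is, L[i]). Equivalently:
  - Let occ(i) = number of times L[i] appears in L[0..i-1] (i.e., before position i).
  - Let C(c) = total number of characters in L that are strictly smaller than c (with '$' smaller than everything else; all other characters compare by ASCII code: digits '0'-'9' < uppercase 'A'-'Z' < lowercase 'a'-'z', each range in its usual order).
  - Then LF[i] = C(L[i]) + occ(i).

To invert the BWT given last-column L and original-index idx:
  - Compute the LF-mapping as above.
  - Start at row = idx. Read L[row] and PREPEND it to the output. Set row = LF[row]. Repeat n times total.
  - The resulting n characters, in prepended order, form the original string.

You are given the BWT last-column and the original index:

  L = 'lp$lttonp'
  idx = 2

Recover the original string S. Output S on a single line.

LF mapping: 1 5 0 2 7 8 4 3 6
Walk LF starting at row 2, prepending L[row]:
  step 1: row=2, L[2]='$', prepend. Next row=LF[2]=0
  step 2: row=0, L[0]='l', prepend. Next row=LF[0]=1
  step 3: row=1, L[1]='p', prepend. Next row=LF[1]=5
  step 4: row=5, L[5]='t', prepend. Next row=LF[5]=8
  step 5: row=8, L[8]='p', prepend. Next row=LF[8]=6
  step 6: row=6, L[6]='o', prepend. Next row=LF[6]=4
  step 7: row=4, L[4]='t', prepend. Next row=LF[4]=7
  step 8: row=7, L[7]='n', prepend. Next row=LF[7]=3
  step 9: row=3, L[3]='l', prepend. Next row=LF[3]=2
Reversed output: lntoptpl$

Answer: lntoptpl$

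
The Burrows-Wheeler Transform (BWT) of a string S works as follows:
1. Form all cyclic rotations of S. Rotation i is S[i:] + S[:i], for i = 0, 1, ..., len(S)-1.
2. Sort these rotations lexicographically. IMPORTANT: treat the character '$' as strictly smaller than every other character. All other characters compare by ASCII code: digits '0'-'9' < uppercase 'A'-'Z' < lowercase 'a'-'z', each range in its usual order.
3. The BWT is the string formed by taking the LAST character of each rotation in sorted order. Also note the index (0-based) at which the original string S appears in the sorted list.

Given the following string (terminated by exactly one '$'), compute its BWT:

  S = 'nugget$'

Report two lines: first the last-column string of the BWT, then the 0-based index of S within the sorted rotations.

Answer: tggu$en
4

Derivation:
All 7 rotations (rotation i = S[i:]+S[:i]):
  rot[0] = nugget$
  rot[1] = ugget$n
  rot[2] = gget$nu
  rot[3] = get$nug
  rot[4] = et$nugg
  rot[5] = t$nugge
  rot[6] = $nugget
Sorted (with $ < everything):
  sorted[0] = $nugget  (last char: 't')
  sorted[1] = et$nugg  (last char: 'g')
  sorted[2] = get$nug  (last char: 'g')
  sorted[3] = gget$nu  (last char: 'u')
  sorted[4] = nugget$  (last char: '$')
  sorted[5] = t$nugge  (last char: 'e')
  sorted[6] = ugget$n  (last char: 'n')
Last column: tggu$en
Original string S is at sorted index 4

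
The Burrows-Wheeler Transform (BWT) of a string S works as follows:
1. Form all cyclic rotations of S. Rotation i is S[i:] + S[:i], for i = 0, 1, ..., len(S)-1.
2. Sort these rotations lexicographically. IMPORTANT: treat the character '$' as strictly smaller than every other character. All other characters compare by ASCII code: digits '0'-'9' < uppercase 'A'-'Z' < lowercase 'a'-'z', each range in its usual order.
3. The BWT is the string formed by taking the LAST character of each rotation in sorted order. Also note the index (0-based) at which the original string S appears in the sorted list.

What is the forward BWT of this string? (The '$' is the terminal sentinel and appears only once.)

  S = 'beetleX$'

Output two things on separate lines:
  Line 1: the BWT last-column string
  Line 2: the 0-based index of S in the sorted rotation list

All 8 rotations (rotation i = S[i:]+S[:i]):
  rot[0] = beetleX$
  rot[1] = eetleX$b
  rot[2] = etleX$be
  rot[3] = tleX$bee
  rot[4] = leX$beet
  rot[5] = eX$beetl
  rot[6] = X$beetle
  rot[7] = $beetleX
Sorted (with $ < everything):
  sorted[0] = $beetleX  (last char: 'X')
  sorted[1] = X$beetle  (last char: 'e')
  sorted[2] = beetleX$  (last char: '$')
  sorted[3] = eX$beetl  (last char: 'l')
  sorted[4] = eetleX$b  (last char: 'b')
  sorted[5] = etleX$be  (last char: 'e')
  sorted[6] = leX$beet  (last char: 't')
  sorted[7] = tleX$bee  (last char: 'e')
Last column: Xe$lbete
Original string S is at sorted index 2

Answer: Xe$lbete
2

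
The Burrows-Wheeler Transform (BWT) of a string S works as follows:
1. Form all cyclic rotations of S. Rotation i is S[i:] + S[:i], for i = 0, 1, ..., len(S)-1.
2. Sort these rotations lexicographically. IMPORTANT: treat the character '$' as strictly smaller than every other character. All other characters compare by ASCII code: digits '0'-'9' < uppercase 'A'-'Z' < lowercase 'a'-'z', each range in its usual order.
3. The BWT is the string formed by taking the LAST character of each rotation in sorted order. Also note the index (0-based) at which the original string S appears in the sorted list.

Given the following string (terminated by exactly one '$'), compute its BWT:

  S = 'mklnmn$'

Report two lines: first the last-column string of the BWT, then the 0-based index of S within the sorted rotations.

All 7 rotations (rotation i = S[i:]+S[:i]):
  rot[0] = mklnmn$
  rot[1] = klnmn$m
  rot[2] = lnmn$mk
  rot[3] = nmn$mkl
  rot[4] = mn$mkln
  rot[5] = n$mklnm
  rot[6] = $mklnmn
Sorted (with $ < everything):
  sorted[0] = $mklnmn  (last char: 'n')
  sorted[1] = klnmn$m  (last char: 'm')
  sorted[2] = lnmn$mk  (last char: 'k')
  sorted[3] = mklnmn$  (last char: '$')
  sorted[4] = mn$mkln  (last char: 'n')
  sorted[5] = n$mklnm  (last char: 'm')
  sorted[6] = nmn$mkl  (last char: 'l')
Last column: nmk$nml
Original string S is at sorted index 3

Answer: nmk$nml
3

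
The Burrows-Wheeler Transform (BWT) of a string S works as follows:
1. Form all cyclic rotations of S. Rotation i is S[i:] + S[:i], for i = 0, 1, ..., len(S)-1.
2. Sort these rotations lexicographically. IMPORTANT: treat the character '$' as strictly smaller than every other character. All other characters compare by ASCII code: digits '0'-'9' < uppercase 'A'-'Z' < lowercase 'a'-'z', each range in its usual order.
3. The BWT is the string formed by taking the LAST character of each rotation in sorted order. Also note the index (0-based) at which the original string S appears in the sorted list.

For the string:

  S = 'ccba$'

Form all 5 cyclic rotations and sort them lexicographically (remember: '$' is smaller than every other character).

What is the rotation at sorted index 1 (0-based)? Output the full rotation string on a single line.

All 5 rotations (rotation i = S[i:]+S[:i]):
  rot[0] = ccba$
  rot[1] = cba$c
  rot[2] = ba$cc
  rot[3] = a$ccb
  rot[4] = $ccba
Sorted (with $ < everything):
  sorted[0] = $ccba
  sorted[1] = a$ccb
  sorted[2] = ba$cc
  sorted[3] = cba$c
  sorted[4] = ccba$
sorted[1] = a$ccb

Answer: a$ccb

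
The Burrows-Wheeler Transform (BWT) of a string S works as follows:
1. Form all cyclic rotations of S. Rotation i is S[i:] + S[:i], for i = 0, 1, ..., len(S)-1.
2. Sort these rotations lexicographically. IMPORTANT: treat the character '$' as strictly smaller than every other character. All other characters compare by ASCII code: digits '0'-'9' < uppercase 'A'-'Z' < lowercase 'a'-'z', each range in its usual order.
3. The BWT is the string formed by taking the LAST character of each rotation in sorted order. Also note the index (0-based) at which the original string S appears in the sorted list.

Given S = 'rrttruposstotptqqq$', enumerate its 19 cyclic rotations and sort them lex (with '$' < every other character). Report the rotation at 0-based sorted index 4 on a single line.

All 19 rotations (rotation i = S[i:]+S[:i]):
  rot[0] = rrttruposstotptqqq$
  rot[1] = rttruposstotptqqq$r
  rot[2] = ttruposstotptqqq$rr
  rot[3] = truposstotptqqq$rrt
  rot[4] = ruposstotptqqq$rrtt
  rot[5] = uposstotptqqq$rrttr
  rot[6] = posstotptqqq$rrttru
  rot[7] = osstotptqqq$rrttrup
  rot[8] = sstotptqqq$rrttrupo
  rot[9] = stotptqqq$rrttrupos
  rot[10] = totptqqq$rrttruposs
  rot[11] = otptqqq$rrttruposst
  rot[12] = tptqqq$rrttrupossto
  rot[13] = ptqqq$rrttruposstot
  rot[14] = tqqq$rrttruposstotp
  rot[15] = qqq$rrttruposstotpt
  rot[16] = qq$rrttruposstotptq
  rot[17] = q$rrttruposstotptqq
  rot[18] = $rrttruposstotptqqq
Sorted (with $ < everything):
  sorted[0] = $rrttruposstotptqqq
  sorted[1] = osstotptqqq$rrttrup
  sorted[2] = otptqqq$rrttruposst
  sorted[3] = posstotptqqq$rrttru
  sorted[4] = ptqqq$rrttruposstot
  sorted[5] = q$rrttruposstotptqq
  sorted[6] = qq$rrttruposstotptq
  sorted[7] = qqq$rrttruposstotpt
  sorted[8] = rrttruposstotptqqq$
  sorted[9] = rttruposstotptqqq$r
  sorted[10] = ruposstotptqqq$rrtt
  sorted[11] = sstotptqqq$rrttrupo
  sorted[12] = stotptqqq$rrttrupos
  sorted[13] = totptqqq$rrttruposs
  sorted[14] = tptqqq$rrttrupossto
  sorted[15] = tqqq$rrttruposstotp
  sorted[16] = truposstotptqqq$rrt
  sorted[17] = ttruposstotptqqq$rr
  sorted[18] = uposstotptqqq$rrttr
sorted[4] = ptqqq$rrttruposstot

Answer: ptqqq$rrttruposstot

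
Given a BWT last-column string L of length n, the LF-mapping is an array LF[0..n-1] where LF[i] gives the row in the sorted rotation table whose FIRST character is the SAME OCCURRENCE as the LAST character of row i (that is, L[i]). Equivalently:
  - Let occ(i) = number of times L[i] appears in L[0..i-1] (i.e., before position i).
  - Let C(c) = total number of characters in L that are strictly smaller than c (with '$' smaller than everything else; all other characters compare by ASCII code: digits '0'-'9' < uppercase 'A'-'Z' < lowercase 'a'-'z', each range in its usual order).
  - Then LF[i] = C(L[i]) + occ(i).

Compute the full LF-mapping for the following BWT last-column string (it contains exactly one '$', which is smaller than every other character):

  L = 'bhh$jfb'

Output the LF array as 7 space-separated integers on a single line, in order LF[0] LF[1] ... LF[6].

Char counts: '$':1, 'b':2, 'f':1, 'h':2, 'j':1
C (first-col start): C('$')=0, C('b')=1, C('f')=3, C('h')=4, C('j')=6
L[0]='b': occ=0, LF[0]=C('b')+0=1+0=1
L[1]='h': occ=0, LF[1]=C('h')+0=4+0=4
L[2]='h': occ=1, LF[2]=C('h')+1=4+1=5
L[3]='$': occ=0, LF[3]=C('$')+0=0+0=0
L[4]='j': occ=0, LF[4]=C('j')+0=6+0=6
L[5]='f': occ=0, LF[5]=C('f')+0=3+0=3
L[6]='b': occ=1, LF[6]=C('b')+1=1+1=2

Answer: 1 4 5 0 6 3 2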